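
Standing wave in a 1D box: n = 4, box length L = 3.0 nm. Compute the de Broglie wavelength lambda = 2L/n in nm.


lambda = 2L / n
= 2 * 3.0 / 4
= 6.0 / 4
= 1.5 nm

1.5


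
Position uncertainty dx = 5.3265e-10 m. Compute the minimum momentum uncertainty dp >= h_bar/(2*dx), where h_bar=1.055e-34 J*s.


dp = h_bar / (2 * dx)
= 1.055e-34 / (2 * 5.3265e-10)
= 1.055e-34 / 1.0653e-09
= 9.9033e-26 kg*m/s

9.9033e-26


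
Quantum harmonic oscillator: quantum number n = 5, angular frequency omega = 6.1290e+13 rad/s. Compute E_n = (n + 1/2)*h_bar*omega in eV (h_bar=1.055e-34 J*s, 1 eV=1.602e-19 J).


E = (n + 1/2) * h_bar * omega
= (5 + 0.5) * 1.055e-34 * 6.1290e+13
= 5.5 * 6.4661e-21
= 3.5564e-20 J
= 0.222 eV

0.222


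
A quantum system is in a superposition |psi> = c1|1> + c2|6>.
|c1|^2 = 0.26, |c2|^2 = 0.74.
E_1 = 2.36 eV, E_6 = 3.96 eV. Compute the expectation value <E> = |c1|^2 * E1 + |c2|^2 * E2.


<E> = |c1|^2 * E1 + |c2|^2 * E2
= 0.26 * 2.36 + 0.74 * 3.96
= 0.6136 + 2.9304
= 3.544 eV

3.544


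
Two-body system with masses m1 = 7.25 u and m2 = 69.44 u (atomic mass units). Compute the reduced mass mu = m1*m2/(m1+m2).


mu = m1 * m2 / (m1 + m2)
= 7.25 * 69.44 / (7.25 + 69.44)
= 503.44 / 76.69
= 6.5646 u

6.5646


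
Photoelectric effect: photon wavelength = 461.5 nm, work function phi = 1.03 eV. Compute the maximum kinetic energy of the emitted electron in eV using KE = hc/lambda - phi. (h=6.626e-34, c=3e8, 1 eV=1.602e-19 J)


E_photon = hc / lambda
= (6.626e-34)(3e8) / (461.5e-9)
= 4.3073e-19 J
= 2.6887 eV
KE = E_photon - phi
= 2.6887 - 1.03
= 1.6587 eV

1.6587


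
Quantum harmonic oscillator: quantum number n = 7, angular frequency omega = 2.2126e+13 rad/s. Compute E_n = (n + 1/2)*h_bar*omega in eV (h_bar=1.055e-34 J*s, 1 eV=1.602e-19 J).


E = (n + 1/2) * h_bar * omega
= (7 + 0.5) * 1.055e-34 * 2.2126e+13
= 7.5 * 2.3343e-21
= 1.7507e-20 J
= 0.1093 eV

0.1093


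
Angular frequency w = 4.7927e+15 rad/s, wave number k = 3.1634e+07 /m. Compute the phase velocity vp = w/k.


vp = w / k
= 4.7927e+15 / 3.1634e+07
= 1.5150e+08 m/s

1.5150e+08


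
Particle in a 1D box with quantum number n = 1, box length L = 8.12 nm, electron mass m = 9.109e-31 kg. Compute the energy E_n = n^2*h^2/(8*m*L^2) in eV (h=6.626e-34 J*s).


E = n^2 * h^2 / (8 * m * L^2)
= 1^2 * (6.626e-34)^2 / (8 * 9.109e-31 * (8.12e-9)^2)
= 1 * 4.3904e-67 / (8 * 9.109e-31 * 6.5934e-17)
= 9.1376e-22 J
= 0.0057 eV

0.0057


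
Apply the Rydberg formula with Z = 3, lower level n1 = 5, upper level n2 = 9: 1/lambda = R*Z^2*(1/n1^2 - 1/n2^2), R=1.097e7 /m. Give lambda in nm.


1/lambda = R * Z^2 * (1/n1^2 - 1/n2^2)
= 1.097e7 * 3^2 * (1/5^2 - 1/9^2)
= 1.097e7 * 9 * (0.04 - 0.012346)
= 2.7303e+06 /m
lambda = 1 / 2.7303e+06
= 366.2586 nm

366.2586


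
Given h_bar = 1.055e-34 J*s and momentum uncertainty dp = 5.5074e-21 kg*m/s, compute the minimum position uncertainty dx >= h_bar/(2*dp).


dx = h_bar / (2 * dp)
= 1.055e-34 / (2 * 5.5074e-21)
= 1.055e-34 / 1.1015e-20
= 9.5780e-15 m

9.5780e-15


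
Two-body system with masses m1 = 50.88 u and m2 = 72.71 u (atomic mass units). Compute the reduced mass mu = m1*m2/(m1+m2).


mu = m1 * m2 / (m1 + m2)
= 50.88 * 72.71 / (50.88 + 72.71)
= 3699.4848 / 123.59
= 29.9335 u

29.9335


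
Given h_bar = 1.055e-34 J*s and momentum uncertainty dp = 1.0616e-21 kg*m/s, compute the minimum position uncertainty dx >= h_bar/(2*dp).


dx = h_bar / (2 * dp)
= 1.055e-34 / (2 * 1.0616e-21)
= 1.055e-34 / 2.1232e-21
= 4.9689e-14 m

4.9689e-14


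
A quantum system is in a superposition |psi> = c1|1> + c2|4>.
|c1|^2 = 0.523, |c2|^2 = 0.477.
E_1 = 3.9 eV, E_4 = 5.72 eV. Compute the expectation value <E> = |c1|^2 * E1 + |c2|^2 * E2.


<E> = |c1|^2 * E1 + |c2|^2 * E2
= 0.523 * 3.9 + 0.477 * 5.72
= 2.0397 + 2.7284
= 4.7681 eV

4.7681


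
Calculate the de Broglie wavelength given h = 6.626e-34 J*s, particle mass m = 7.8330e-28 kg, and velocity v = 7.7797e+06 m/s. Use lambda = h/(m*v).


lambda = h / (m * v)
= 6.626e-34 / (7.8330e-28 * 7.7797e+06)
= 6.626e-34 / 6.0938e-21
= 1.0873e-13 m

1.0873e-13


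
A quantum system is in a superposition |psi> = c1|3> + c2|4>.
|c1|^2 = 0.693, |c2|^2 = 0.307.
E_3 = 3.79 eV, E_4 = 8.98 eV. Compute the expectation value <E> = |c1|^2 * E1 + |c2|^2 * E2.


<E> = |c1|^2 * E1 + |c2|^2 * E2
= 0.693 * 3.79 + 0.307 * 8.98
= 2.6265 + 2.7569
= 5.3833 eV

5.3833


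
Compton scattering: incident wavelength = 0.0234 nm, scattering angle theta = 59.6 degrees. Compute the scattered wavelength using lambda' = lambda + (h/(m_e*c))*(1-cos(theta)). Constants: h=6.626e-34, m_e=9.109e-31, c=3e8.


Compton wavelength: h/(m_e*c) = 2.4247e-12 m
d_lambda = 2.4247e-12 * (1 - cos(59.6 deg))
= 2.4247e-12 * 0.493966
= 1.1977e-12 m = 0.001198 nm
lambda' = 0.0234 + 0.001198
= 0.024598 nm

0.024598


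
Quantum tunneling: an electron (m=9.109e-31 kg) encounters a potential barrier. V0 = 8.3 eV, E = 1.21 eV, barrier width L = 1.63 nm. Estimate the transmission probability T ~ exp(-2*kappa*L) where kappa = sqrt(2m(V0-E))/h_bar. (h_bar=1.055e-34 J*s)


V0 - E = 7.09 eV = 1.1358e-18 J
kappa = sqrt(2 * m * (V0-E)) / h_bar
= sqrt(2 * 9.109e-31 * 1.1358e-18) / 1.055e-34
= 1.3635e+10 /m
2*kappa*L = 2 * 1.3635e+10 * 1.63e-9
= 44.4498
T = exp(-44.4498) = 4.962435e-20

4.962435e-20


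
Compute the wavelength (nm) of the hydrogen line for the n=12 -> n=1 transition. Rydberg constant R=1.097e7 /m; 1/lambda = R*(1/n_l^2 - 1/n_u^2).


1/lambda = R * (1/n_l^2 - 1/n_u^2)
= 1.097e7 * (1/1^2 - 1/12^2)
= 1.097e7 * (1.0 - 0.006944)
= 1.097e7 * 0.993056
= 1.0894e+07 /m
lambda = 1 / 1.0894e+07 = 91.7952 nm

91.7952


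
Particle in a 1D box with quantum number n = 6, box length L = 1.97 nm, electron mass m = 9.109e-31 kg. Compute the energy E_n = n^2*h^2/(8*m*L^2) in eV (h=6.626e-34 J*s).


E = n^2 * h^2 / (8 * m * L^2)
= 6^2 * (6.626e-34)^2 / (8 * 9.109e-31 * (1.97e-9)^2)
= 36 * 4.3904e-67 / (8 * 9.109e-31 * 3.8809e-18)
= 5.5887e-19 J
= 3.4886 eV

3.4886


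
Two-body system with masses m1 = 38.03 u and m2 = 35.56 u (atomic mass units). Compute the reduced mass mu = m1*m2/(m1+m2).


mu = m1 * m2 / (m1 + m2)
= 38.03 * 35.56 / (38.03 + 35.56)
= 1352.3468 / 73.59
= 18.3768 u

18.3768


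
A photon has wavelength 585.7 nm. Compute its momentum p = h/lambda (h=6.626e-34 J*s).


p = h / lambda
= 6.626e-34 / (585.7e-9)
= 6.626e-34 / 5.8570e-07
= 1.1313e-27 kg*m/s

1.1313e-27


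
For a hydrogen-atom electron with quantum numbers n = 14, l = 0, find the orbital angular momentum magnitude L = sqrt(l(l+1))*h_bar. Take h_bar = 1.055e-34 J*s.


L = sqrt(l*(l+1)) * h_bar
= sqrt(0 * 1) * 1.055e-34
= sqrt(0) * 1.055e-34
= 0.0 * 1.055e-34
= 0.0000e+00 J*s

0.0000e+00


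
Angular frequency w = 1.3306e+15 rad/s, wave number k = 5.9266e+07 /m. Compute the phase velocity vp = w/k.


vp = w / k
= 1.3306e+15 / 5.9266e+07
= 2.2451e+07 m/s

2.2451e+07


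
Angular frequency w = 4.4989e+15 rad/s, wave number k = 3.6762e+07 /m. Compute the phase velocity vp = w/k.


vp = w / k
= 4.4989e+15 / 3.6762e+07
= 1.2238e+08 m/s

1.2238e+08


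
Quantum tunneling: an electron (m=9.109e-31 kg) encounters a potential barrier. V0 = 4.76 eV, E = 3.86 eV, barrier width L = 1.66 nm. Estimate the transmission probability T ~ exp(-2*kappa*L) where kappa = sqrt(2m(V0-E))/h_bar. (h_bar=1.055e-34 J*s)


V0 - E = 0.9 eV = 1.4418e-19 J
kappa = sqrt(2 * m * (V0-E)) / h_bar
= sqrt(2 * 9.109e-31 * 1.4418e-19) / 1.055e-34
= 4.8579e+09 /m
2*kappa*L = 2 * 4.8579e+09 * 1.66e-9
= 16.1283
T = exp(-16.1283) = 9.898516e-08

9.898516e-08


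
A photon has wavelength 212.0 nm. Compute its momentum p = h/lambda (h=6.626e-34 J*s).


p = h / lambda
= 6.626e-34 / (212.0e-9)
= 6.626e-34 / 2.1200e-07
= 3.1255e-27 kg*m/s

3.1255e-27


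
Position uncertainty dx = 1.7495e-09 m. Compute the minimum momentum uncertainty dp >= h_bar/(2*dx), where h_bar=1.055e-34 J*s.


dp = h_bar / (2 * dx)
= 1.055e-34 / (2 * 1.7495e-09)
= 1.055e-34 / 3.4990e-09
= 3.0151e-26 kg*m/s

3.0151e-26


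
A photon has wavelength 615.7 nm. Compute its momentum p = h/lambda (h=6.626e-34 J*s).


p = h / lambda
= 6.626e-34 / (615.7e-9)
= 6.626e-34 / 6.1570e-07
= 1.0762e-27 kg*m/s

1.0762e-27


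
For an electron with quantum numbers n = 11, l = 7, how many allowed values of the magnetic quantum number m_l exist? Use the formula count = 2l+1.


m_l ranges from -l to +l in integer steps
So m_l goes from -7 to +7
Count = 2l + 1 = 2*7 + 1
= 15

15


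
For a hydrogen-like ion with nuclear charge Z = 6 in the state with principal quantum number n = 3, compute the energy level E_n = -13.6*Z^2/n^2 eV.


E_n = -13.6 * Z^2 / n^2
= -13.6 * 6^2 / 3^2
= -13.6 * 36 / 9
= -54.4 eV

-54.4


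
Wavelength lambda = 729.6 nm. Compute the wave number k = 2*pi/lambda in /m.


k = 2 * pi / lambda
= 6.2832 / (729.6e-9)
= 6.2832 / 7.2960e-07
= 8.6118e+06 /m

8.6118e+06


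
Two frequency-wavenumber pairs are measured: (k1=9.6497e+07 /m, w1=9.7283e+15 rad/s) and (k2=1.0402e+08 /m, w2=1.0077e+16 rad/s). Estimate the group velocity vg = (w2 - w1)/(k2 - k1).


vg = (w2 - w1) / (k2 - k1)
= (1.0077e+16 - 9.7283e+15) / (1.0402e+08 - 9.6497e+07)
= 3.4870e+14 / 7.5230e+06
= 4.6351e+07 m/s

4.6351e+07


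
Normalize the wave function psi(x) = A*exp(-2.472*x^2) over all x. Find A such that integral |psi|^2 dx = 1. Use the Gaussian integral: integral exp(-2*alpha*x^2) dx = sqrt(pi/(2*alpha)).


integral |psi|^2 dx = A^2 * sqrt(pi/(2*alpha)) = 1
A^2 = sqrt(2*alpha/pi)
= sqrt(2 * 2.472 / pi)
= 1.254482
A = sqrt(1.254482)
= 1.12

1.12


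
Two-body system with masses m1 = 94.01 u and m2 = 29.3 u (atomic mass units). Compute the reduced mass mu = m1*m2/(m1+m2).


mu = m1 * m2 / (m1 + m2)
= 94.01 * 29.3 / (94.01 + 29.3)
= 2754.493 / 123.31
= 22.338 u

22.338


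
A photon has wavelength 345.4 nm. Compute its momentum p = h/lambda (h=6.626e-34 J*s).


p = h / lambda
= 6.626e-34 / (345.4e-9)
= 6.626e-34 / 3.4540e-07
= 1.9184e-27 kg*m/s

1.9184e-27


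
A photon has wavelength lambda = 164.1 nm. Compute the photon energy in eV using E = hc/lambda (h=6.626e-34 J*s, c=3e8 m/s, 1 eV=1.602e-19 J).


E = hc / lambda
= (6.626e-34)(3e8) / (164.1e-9)
= 1.9878e-25 / 1.6410e-07
= 1.2113e-18 J
Converting to eV: 1.2113e-18 / 1.602e-19
= 7.5614 eV

7.5614


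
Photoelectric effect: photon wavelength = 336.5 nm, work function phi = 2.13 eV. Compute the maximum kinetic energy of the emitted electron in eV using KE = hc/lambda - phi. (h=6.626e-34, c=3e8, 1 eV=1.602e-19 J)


E_photon = hc / lambda
= (6.626e-34)(3e8) / (336.5e-9)
= 5.9073e-19 J
= 3.6874 eV
KE = E_photon - phi
= 3.6874 - 2.13
= 1.5574 eV

1.5574


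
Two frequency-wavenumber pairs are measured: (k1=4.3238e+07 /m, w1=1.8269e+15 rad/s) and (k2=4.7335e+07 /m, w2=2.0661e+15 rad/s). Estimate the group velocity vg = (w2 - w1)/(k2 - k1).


vg = (w2 - w1) / (k2 - k1)
= (2.0661e+15 - 1.8269e+15) / (4.7335e+07 - 4.3238e+07)
= 2.3920e+14 / 4.0970e+06
= 5.8384e+07 m/s

5.8384e+07


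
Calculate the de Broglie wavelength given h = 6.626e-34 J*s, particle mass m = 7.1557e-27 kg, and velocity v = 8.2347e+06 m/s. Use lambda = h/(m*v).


lambda = h / (m * v)
= 6.626e-34 / (7.1557e-27 * 8.2347e+06)
= 6.626e-34 / 5.8925e-20
= 1.1245e-14 m

1.1245e-14


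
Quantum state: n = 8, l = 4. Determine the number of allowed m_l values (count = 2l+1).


m_l ranges from -l to +l in integer steps
So m_l goes from -4 to +4
Count = 2l + 1 = 2*4 + 1
= 9

9


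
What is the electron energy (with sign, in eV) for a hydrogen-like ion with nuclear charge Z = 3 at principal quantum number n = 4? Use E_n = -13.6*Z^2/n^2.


E_n = -13.6 * Z^2 / n^2
= -13.6 * 3^2 / 4^2
= -13.6 * 9 / 16
= -7.65 eV

-7.65


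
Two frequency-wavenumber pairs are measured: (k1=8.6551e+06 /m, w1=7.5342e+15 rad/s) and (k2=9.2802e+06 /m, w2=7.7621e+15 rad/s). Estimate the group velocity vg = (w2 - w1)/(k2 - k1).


vg = (w2 - w1) / (k2 - k1)
= (7.7621e+15 - 7.5342e+15) / (9.2802e+06 - 8.6551e+06)
= 2.2790e+14 / 6.2510e+05
= 3.6458e+08 m/s

3.6458e+08


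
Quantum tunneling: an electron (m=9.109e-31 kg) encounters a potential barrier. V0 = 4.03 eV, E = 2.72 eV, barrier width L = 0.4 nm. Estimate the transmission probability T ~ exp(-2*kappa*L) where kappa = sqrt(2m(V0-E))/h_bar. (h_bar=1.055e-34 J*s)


V0 - E = 1.31 eV = 2.0986e-19 J
kappa = sqrt(2 * m * (V0-E)) / h_bar
= sqrt(2 * 9.109e-31 * 2.0986e-19) / 1.055e-34
= 5.8609e+09 /m
2*kappa*L = 2 * 5.8609e+09 * 0.4e-9
= 4.6887
T = exp(-4.6887) = 9.198405e-03

9.198405e-03


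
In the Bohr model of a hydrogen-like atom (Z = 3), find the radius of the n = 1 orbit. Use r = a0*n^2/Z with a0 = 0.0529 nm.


r = a0 * n^2 / Z
= 0.0529 * 1^2 / 3
= 0.0529 * 1 / 3
= 0.0176 nm

0.0176


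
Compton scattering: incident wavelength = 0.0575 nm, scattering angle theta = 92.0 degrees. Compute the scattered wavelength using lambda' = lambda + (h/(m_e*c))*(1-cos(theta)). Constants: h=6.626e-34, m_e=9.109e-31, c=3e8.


Compton wavelength: h/(m_e*c) = 2.4247e-12 m
d_lambda = 2.4247e-12 * (1 - cos(92.0 deg))
= 2.4247e-12 * 1.034899
= 2.5093e-12 m = 0.002509 nm
lambda' = 0.0575 + 0.002509
= 0.060009 nm

0.060009


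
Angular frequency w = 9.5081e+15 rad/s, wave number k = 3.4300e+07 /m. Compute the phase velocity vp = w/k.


vp = w / k
= 9.5081e+15 / 3.4300e+07
= 2.7720e+08 m/s

2.7720e+08


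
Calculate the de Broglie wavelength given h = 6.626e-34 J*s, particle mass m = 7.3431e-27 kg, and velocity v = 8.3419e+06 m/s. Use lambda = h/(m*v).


lambda = h / (m * v)
= 6.626e-34 / (7.3431e-27 * 8.3419e+06)
= 6.626e-34 / 6.1255e-20
= 1.0817e-14 m

1.0817e-14


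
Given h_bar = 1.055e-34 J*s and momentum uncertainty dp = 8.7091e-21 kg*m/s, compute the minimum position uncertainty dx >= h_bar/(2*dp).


dx = h_bar / (2 * dp)
= 1.055e-34 / (2 * 8.7091e-21)
= 1.055e-34 / 1.7418e-20
= 6.0569e-15 m

6.0569e-15


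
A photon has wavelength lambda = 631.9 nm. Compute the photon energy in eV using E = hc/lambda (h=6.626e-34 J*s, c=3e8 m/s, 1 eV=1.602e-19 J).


E = hc / lambda
= (6.626e-34)(3e8) / (631.9e-9)
= 1.9878e-25 / 6.3190e-07
= 3.1458e-19 J
Converting to eV: 3.1458e-19 / 1.602e-19
= 1.9636 eV

1.9636


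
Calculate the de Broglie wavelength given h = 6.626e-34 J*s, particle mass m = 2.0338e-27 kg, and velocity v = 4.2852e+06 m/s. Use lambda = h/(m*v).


lambda = h / (m * v)
= 6.626e-34 / (2.0338e-27 * 4.2852e+06)
= 6.626e-34 / 8.7152e-21
= 7.6028e-14 m

7.6028e-14


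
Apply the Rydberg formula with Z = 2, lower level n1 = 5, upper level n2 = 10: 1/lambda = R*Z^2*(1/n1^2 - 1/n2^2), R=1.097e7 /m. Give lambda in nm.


1/lambda = R * Z^2 * (1/n1^2 - 1/n2^2)
= 1.097e7 * 2^2 * (1/5^2 - 1/10^2)
= 1.097e7 * 4 * (0.04 - 0.01)
= 1.3164e+06 /m
lambda = 1 / 1.3164e+06
= 759.6475 nm

759.6475


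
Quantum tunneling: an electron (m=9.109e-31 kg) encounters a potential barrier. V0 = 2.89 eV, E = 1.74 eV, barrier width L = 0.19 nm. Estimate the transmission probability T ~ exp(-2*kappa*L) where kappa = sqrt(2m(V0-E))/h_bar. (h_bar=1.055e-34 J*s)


V0 - E = 1.15 eV = 1.8423e-19 J
kappa = sqrt(2 * m * (V0-E)) / h_bar
= sqrt(2 * 9.109e-31 * 1.8423e-19) / 1.055e-34
= 5.4913e+09 /m
2*kappa*L = 2 * 5.4913e+09 * 0.19e-9
= 2.0867
T = exp(-2.0867) = 1.240950e-01

1.240950e-01


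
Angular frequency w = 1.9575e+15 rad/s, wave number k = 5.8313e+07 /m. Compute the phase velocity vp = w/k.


vp = w / k
= 1.9575e+15 / 5.8313e+07
= 3.3569e+07 m/s

3.3569e+07


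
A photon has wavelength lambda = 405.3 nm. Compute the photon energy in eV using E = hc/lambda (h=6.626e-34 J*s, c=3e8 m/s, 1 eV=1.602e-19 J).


E = hc / lambda
= (6.626e-34)(3e8) / (405.3e-9)
= 1.9878e-25 / 4.0530e-07
= 4.9045e-19 J
Converting to eV: 4.9045e-19 / 1.602e-19
= 3.0615 eV

3.0615


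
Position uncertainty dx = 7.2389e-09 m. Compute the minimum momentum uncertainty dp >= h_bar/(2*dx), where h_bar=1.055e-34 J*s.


dp = h_bar / (2 * dx)
= 1.055e-34 / (2 * 7.2389e-09)
= 1.055e-34 / 1.4478e-08
= 7.2870e-27 kg*m/s

7.2870e-27


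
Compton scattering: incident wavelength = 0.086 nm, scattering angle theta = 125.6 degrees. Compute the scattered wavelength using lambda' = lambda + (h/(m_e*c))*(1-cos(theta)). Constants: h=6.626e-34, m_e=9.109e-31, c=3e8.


Compton wavelength: h/(m_e*c) = 2.4247e-12 m
d_lambda = 2.4247e-12 * (1 - cos(125.6 deg))
= 2.4247e-12 * 1.582123
= 3.8362e-12 m = 0.003836 nm
lambda' = 0.086 + 0.003836
= 0.089836 nm

0.089836


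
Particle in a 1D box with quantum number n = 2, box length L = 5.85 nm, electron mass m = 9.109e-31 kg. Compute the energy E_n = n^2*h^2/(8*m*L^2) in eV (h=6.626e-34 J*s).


E = n^2 * h^2 / (8 * m * L^2)
= 2^2 * (6.626e-34)^2 / (8 * 9.109e-31 * (5.85e-9)^2)
= 4 * 4.3904e-67 / (8 * 9.109e-31 * 3.4223e-17)
= 7.0419e-21 J
= 0.044 eV

0.044


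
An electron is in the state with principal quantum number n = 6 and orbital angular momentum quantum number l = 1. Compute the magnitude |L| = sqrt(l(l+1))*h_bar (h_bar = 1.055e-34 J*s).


L = sqrt(l*(l+1)) * h_bar
= sqrt(1 * 2) * 1.055e-34
= sqrt(2) * 1.055e-34
= 1.4142 * 1.055e-34
= 1.4920e-34 J*s

1.4920e-34


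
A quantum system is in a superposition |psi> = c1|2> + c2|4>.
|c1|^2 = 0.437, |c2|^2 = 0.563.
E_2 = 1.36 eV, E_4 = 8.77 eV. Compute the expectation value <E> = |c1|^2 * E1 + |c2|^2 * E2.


<E> = |c1|^2 * E1 + |c2|^2 * E2
= 0.437 * 1.36 + 0.563 * 8.77
= 0.5943 + 4.9375
= 5.5318 eV

5.5318


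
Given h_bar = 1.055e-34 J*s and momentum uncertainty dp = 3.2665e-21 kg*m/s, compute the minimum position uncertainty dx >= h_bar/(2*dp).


dx = h_bar / (2 * dp)
= 1.055e-34 / (2 * 3.2665e-21)
= 1.055e-34 / 6.5330e-21
= 1.6149e-14 m

1.6149e-14


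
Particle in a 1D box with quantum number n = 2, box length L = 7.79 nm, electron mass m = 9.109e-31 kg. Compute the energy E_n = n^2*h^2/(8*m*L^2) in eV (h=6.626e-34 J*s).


E = n^2 * h^2 / (8 * m * L^2)
= 2^2 * (6.626e-34)^2 / (8 * 9.109e-31 * (7.79e-9)^2)
= 4 * 4.3904e-67 / (8 * 9.109e-31 * 6.0684e-17)
= 3.9713e-21 J
= 0.0248 eV

0.0248


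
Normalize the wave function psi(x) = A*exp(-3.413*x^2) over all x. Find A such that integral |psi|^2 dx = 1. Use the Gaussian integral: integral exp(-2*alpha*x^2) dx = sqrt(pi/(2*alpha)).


integral |psi|^2 dx = A^2 * sqrt(pi/(2*alpha)) = 1
A^2 = sqrt(2*alpha/pi)
= sqrt(2 * 3.413 / pi)
= 1.474036
A = sqrt(1.474036)
= 1.2141

1.2141


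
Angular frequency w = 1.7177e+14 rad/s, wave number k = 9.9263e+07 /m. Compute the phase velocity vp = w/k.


vp = w / k
= 1.7177e+14 / 9.9263e+07
= 1.7305e+06 m/s

1.7305e+06


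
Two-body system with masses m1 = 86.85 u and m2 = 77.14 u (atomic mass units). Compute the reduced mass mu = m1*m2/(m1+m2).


mu = m1 * m2 / (m1 + m2)
= 86.85 * 77.14 / (86.85 + 77.14)
= 6699.609 / 163.99
= 40.8538 u

40.8538


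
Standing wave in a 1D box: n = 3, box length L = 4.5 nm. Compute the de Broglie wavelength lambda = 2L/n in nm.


lambda = 2L / n
= 2 * 4.5 / 3
= 9.0 / 3
= 3.0 nm

3.0


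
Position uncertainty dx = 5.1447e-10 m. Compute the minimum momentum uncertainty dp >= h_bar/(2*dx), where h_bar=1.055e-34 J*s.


dp = h_bar / (2 * dx)
= 1.055e-34 / (2 * 5.1447e-10)
= 1.055e-34 / 1.0289e-09
= 1.0253e-25 kg*m/s

1.0253e-25


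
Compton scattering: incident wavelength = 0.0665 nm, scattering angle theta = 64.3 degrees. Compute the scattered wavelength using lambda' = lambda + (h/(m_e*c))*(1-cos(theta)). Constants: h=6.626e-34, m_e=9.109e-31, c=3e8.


Compton wavelength: h/(m_e*c) = 2.4247e-12 m
d_lambda = 2.4247e-12 * (1 - cos(64.3 deg))
= 2.4247e-12 * 0.566341
= 1.3732e-12 m = 0.001373 nm
lambda' = 0.0665 + 0.001373
= 0.067873 nm

0.067873


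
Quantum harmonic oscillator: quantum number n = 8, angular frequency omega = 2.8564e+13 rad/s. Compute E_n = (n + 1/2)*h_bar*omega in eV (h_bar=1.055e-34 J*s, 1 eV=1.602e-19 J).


E = (n + 1/2) * h_bar * omega
= (8 + 0.5) * 1.055e-34 * 2.8564e+13
= 8.5 * 3.0135e-21
= 2.5615e-20 J
= 0.1599 eV

0.1599


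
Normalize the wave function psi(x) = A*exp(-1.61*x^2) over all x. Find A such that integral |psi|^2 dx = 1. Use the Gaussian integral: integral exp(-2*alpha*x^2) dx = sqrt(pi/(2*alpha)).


integral |psi|^2 dx = A^2 * sqrt(pi/(2*alpha)) = 1
A^2 = sqrt(2*alpha/pi)
= sqrt(2 * 1.61 / pi)
= 1.012402
A = sqrt(1.012402)
= 1.0062

1.0062


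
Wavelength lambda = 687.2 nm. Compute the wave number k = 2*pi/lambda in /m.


k = 2 * pi / lambda
= 6.2832 / (687.2e-9)
= 6.2832 / 6.8720e-07
= 9.1432e+06 /m

9.1432e+06


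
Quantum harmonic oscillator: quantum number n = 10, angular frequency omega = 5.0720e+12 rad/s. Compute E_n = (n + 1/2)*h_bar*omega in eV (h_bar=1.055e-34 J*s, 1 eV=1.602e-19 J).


E = (n + 1/2) * h_bar * omega
= (10 + 0.5) * 1.055e-34 * 5.0720e+12
= 10.5 * 5.3510e-22
= 5.6185e-21 J
= 0.0351 eV

0.0351


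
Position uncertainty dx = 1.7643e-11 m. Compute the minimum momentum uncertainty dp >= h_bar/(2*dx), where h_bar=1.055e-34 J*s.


dp = h_bar / (2 * dx)
= 1.055e-34 / (2 * 1.7643e-11)
= 1.055e-34 / 3.5286e-11
= 2.9899e-24 kg*m/s

2.9899e-24


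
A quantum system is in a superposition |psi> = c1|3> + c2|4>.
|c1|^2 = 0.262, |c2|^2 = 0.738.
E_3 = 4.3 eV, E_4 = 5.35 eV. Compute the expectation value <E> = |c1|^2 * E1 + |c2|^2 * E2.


<E> = |c1|^2 * E1 + |c2|^2 * E2
= 0.262 * 4.3 + 0.738 * 5.35
= 1.1266 + 3.9483
= 5.0749 eV

5.0749


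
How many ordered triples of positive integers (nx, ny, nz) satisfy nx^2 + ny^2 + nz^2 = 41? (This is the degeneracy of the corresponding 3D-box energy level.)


Enumerate all (nx, ny, nz) with nx^2 + ny^2 + nz^2 = 41:
(1,2,6)
(1,6,2)
(2,1,6)
(2,6,1)
(3,4,4)
(4,3,4)
(4,4,3)
(6,1,2)
(6,2,1)
Total degeneracy = 9

9


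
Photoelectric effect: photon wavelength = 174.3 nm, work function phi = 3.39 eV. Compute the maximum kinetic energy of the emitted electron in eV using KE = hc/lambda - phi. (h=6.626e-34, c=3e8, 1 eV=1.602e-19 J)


E_photon = hc / lambda
= (6.626e-34)(3e8) / (174.3e-9)
= 1.1404e-18 J
= 7.1189 eV
KE = E_photon - phi
= 7.1189 - 3.39
= 3.7289 eV

3.7289


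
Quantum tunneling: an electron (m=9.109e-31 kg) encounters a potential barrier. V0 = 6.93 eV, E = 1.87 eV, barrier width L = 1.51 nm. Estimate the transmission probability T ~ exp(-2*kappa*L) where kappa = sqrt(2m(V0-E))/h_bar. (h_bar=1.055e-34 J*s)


V0 - E = 5.06 eV = 8.1061e-19 J
kappa = sqrt(2 * m * (V0-E)) / h_bar
= sqrt(2 * 9.109e-31 * 8.1061e-19) / 1.055e-34
= 1.1519e+10 /m
2*kappa*L = 2 * 1.1519e+10 * 1.51e-9
= 34.7865
T = exp(-34.7865) = 7.805374e-16

7.805374e-16


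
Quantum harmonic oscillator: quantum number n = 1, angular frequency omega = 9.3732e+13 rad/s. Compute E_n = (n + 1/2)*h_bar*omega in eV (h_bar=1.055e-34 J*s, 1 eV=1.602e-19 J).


E = (n + 1/2) * h_bar * omega
= (1 + 0.5) * 1.055e-34 * 9.3732e+13
= 1.5 * 9.8887e-21
= 1.4833e-20 J
= 0.0926 eV

0.0926


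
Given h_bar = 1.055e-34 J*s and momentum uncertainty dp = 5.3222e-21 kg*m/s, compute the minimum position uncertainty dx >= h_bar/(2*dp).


dx = h_bar / (2 * dp)
= 1.055e-34 / (2 * 5.3222e-21)
= 1.055e-34 / 1.0644e-20
= 9.9113e-15 m

9.9113e-15


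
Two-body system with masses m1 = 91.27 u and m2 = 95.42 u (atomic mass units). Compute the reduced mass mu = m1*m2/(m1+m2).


mu = m1 * m2 / (m1 + m2)
= 91.27 * 95.42 / (91.27 + 95.42)
= 8708.9834 / 186.69
= 46.6494 u

46.6494


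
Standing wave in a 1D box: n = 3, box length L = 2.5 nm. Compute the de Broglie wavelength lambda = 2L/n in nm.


lambda = 2L / n
= 2 * 2.5 / 3
= 5.0 / 3
= 1.6667 nm

1.6667


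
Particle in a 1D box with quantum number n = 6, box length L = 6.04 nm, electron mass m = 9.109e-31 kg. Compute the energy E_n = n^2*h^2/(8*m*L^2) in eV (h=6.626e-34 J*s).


E = n^2 * h^2 / (8 * m * L^2)
= 6^2 * (6.626e-34)^2 / (8 * 9.109e-31 * (6.04e-9)^2)
= 36 * 4.3904e-67 / (8 * 9.109e-31 * 3.6482e-17)
= 5.9453e-20 J
= 0.3711 eV

0.3711


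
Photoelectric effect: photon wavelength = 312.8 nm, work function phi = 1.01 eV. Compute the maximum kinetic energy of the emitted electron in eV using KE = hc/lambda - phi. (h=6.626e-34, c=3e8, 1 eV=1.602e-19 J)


E_photon = hc / lambda
= (6.626e-34)(3e8) / (312.8e-9)
= 6.3549e-19 J
= 3.9668 eV
KE = E_photon - phi
= 3.9668 - 1.01
= 2.9568 eV

2.9568


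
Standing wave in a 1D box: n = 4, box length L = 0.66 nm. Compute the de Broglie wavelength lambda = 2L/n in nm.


lambda = 2L / n
= 2 * 0.66 / 4
= 1.32 / 4
= 0.33 nm

0.33


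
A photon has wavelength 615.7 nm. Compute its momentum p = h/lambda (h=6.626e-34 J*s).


p = h / lambda
= 6.626e-34 / (615.7e-9)
= 6.626e-34 / 6.1570e-07
= 1.0762e-27 kg*m/s

1.0762e-27


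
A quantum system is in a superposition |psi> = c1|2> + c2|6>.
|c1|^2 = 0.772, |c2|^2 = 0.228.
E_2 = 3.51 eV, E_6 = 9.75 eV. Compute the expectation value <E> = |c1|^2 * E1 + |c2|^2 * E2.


<E> = |c1|^2 * E1 + |c2|^2 * E2
= 0.772 * 3.51 + 0.228 * 9.75
= 2.7097 + 2.223
= 4.9327 eV

4.9327


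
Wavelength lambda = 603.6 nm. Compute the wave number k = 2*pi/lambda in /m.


k = 2 * pi / lambda
= 6.2832 / (603.6e-9)
= 6.2832 / 6.0360e-07
= 1.0410e+07 /m

1.0410e+07


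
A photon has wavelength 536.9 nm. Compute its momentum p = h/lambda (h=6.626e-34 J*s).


p = h / lambda
= 6.626e-34 / (536.9e-9)
= 6.626e-34 / 5.3690e-07
= 1.2341e-27 kg*m/s

1.2341e-27


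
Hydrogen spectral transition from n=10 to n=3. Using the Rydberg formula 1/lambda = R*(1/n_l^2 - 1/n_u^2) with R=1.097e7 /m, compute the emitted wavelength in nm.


1/lambda = R * (1/n_l^2 - 1/n_u^2)
= 1.097e7 * (1/3^2 - 1/10^2)
= 1.097e7 * (0.111111 - 0.01)
= 1.097e7 * 0.101111
= 1.1092e+06 /m
lambda = 1 / 1.1092e+06 = 901.5597 nm

901.5597


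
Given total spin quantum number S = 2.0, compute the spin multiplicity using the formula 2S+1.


Spin multiplicity = 2S + 1
= 2 * 2.0 + 1
= 4.0 + 1
= 5

5


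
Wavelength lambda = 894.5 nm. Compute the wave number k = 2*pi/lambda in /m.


k = 2 * pi / lambda
= 6.2832 / (894.5e-9)
= 6.2832 / 8.9450e-07
= 7.0242e+06 /m

7.0242e+06


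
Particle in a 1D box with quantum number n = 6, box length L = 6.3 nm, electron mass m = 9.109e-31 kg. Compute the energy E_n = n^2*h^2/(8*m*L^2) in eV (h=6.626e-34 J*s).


E = n^2 * h^2 / (8 * m * L^2)
= 6^2 * (6.626e-34)^2 / (8 * 9.109e-31 * (6.3e-9)^2)
= 36 * 4.3904e-67 / (8 * 9.109e-31 * 3.9690e-17)
= 5.4647e-20 J
= 0.3411 eV

0.3411


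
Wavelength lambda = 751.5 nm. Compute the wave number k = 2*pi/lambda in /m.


k = 2 * pi / lambda
= 6.2832 / (751.5e-9)
= 6.2832 / 7.5150e-07
= 8.3609e+06 /m

8.3609e+06


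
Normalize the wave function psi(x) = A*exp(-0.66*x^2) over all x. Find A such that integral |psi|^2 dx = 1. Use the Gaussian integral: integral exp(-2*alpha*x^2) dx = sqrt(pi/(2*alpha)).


integral |psi|^2 dx = A^2 * sqrt(pi/(2*alpha)) = 1
A^2 = sqrt(2*alpha/pi)
= sqrt(2 * 0.66 / pi)
= 0.648204
A = sqrt(0.648204)
= 0.8051

0.8051


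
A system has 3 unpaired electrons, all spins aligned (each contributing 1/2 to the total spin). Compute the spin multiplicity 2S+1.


Total spin S = N * (1/2) = 3 * 0.5 = 1.5
Spin multiplicity = 2S + 1
= 2 * 1.5 + 1
= 4

4


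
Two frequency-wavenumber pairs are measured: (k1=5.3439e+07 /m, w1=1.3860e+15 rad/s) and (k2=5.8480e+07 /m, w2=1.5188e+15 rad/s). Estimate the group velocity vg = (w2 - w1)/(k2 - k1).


vg = (w2 - w1) / (k2 - k1)
= (1.5188e+15 - 1.3860e+15) / (5.8480e+07 - 5.3439e+07)
= 1.3280e+14 / 5.0410e+06
= 2.6344e+07 m/s

2.6344e+07


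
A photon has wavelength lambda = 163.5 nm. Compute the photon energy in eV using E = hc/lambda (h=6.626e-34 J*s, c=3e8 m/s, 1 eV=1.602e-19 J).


E = hc / lambda
= (6.626e-34)(3e8) / (163.5e-9)
= 1.9878e-25 / 1.6350e-07
= 1.2158e-18 J
Converting to eV: 1.2158e-18 / 1.602e-19
= 7.5891 eV

7.5891


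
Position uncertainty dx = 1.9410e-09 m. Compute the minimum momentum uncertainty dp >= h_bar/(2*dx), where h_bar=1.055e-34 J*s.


dp = h_bar / (2 * dx)
= 1.055e-34 / (2 * 1.9410e-09)
= 1.055e-34 / 3.8820e-09
= 2.7177e-26 kg*m/s

2.7177e-26


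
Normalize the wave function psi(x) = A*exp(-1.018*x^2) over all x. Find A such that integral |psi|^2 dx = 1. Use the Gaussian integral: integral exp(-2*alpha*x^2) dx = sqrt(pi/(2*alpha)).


integral |psi|^2 dx = A^2 * sqrt(pi/(2*alpha)) = 1
A^2 = sqrt(2*alpha/pi)
= sqrt(2 * 1.018 / pi)
= 0.805033
A = sqrt(0.805033)
= 0.8972

0.8972


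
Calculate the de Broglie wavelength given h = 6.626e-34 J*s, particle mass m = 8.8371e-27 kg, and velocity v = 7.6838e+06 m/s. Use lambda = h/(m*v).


lambda = h / (m * v)
= 6.626e-34 / (8.8371e-27 * 7.6838e+06)
= 6.626e-34 / 6.7903e-20
= 9.7581e-15 m

9.7581e-15


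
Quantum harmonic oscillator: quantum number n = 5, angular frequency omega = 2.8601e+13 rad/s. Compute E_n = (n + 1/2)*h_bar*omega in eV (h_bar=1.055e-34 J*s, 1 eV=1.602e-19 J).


E = (n + 1/2) * h_bar * omega
= (5 + 0.5) * 1.055e-34 * 2.8601e+13
= 5.5 * 3.0174e-21
= 1.6596e-20 J
= 0.1036 eV

0.1036


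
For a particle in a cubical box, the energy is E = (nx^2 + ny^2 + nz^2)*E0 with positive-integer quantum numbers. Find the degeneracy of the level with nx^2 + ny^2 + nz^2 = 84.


Enumerate all (nx, ny, nz) with nx^2 + ny^2 + nz^2 = 84:
(2,4,8)
(2,8,4)
(4,2,8)
(4,8,2)
(8,2,4)
(8,4,2)
Total degeneracy = 6

6


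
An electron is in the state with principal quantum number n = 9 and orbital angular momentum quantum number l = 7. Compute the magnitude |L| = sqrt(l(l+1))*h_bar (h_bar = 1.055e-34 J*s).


L = sqrt(l*(l+1)) * h_bar
= sqrt(7 * 8) * 1.055e-34
= sqrt(56) * 1.055e-34
= 7.4833 * 1.055e-34
= 7.8949e-34 J*s

7.8949e-34


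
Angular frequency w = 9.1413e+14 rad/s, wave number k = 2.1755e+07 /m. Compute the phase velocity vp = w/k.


vp = w / k
= 9.1413e+14 / 2.1755e+07
= 4.2019e+07 m/s

4.2019e+07


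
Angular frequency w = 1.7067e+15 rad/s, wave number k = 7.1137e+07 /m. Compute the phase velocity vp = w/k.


vp = w / k
= 1.7067e+15 / 7.1137e+07
= 2.3992e+07 m/s

2.3992e+07


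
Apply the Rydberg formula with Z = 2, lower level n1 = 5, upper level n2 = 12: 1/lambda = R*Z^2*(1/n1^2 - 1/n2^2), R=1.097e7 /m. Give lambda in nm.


1/lambda = R * Z^2 * (1/n1^2 - 1/n2^2)
= 1.097e7 * 2^2 * (1/5^2 - 1/12^2)
= 1.097e7 * 4 * (0.04 - 0.006944)
= 1.4505e+06 /m
lambda = 1 / 1.4505e+06
= 689.428 nm

689.428


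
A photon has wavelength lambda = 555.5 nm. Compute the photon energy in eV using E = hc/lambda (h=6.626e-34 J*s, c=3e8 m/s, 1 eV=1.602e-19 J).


E = hc / lambda
= (6.626e-34)(3e8) / (555.5e-9)
= 1.9878e-25 / 5.5550e-07
= 3.5784e-19 J
Converting to eV: 3.5784e-19 / 1.602e-19
= 2.2337 eV

2.2337


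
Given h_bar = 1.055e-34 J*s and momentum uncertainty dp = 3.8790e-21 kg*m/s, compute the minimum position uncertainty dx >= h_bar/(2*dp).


dx = h_bar / (2 * dp)
= 1.055e-34 / (2 * 3.8790e-21)
= 1.055e-34 / 7.7580e-21
= 1.3599e-14 m

1.3599e-14


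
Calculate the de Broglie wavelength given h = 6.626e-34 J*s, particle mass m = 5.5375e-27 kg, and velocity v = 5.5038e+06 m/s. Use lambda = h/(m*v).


lambda = h / (m * v)
= 6.626e-34 / (5.5375e-27 * 5.5038e+06)
= 6.626e-34 / 3.0477e-20
= 2.1741e-14 m

2.1741e-14


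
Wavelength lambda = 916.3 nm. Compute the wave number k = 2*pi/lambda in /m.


k = 2 * pi / lambda
= 6.2832 / (916.3e-9)
= 6.2832 / 9.1630e-07
= 6.8571e+06 /m

6.8571e+06


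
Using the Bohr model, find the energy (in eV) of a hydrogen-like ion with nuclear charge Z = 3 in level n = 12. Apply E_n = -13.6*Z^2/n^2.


E_n = -13.6 * Z^2 / n^2
= -13.6 * 3^2 / 12^2
= -13.6 * 9 / 144
= -0.85 eV

-0.85


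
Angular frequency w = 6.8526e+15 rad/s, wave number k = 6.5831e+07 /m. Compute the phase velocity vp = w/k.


vp = w / k
= 6.8526e+15 / 6.5831e+07
= 1.0409e+08 m/s

1.0409e+08


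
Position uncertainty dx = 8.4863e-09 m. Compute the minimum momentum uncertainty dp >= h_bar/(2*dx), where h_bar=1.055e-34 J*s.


dp = h_bar / (2 * dx)
= 1.055e-34 / (2 * 8.4863e-09)
= 1.055e-34 / 1.6973e-08
= 6.2159e-27 kg*m/s

6.2159e-27


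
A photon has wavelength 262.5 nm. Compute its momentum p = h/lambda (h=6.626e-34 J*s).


p = h / lambda
= 6.626e-34 / (262.5e-9)
= 6.626e-34 / 2.6250e-07
= 2.5242e-27 kg*m/s

2.5242e-27


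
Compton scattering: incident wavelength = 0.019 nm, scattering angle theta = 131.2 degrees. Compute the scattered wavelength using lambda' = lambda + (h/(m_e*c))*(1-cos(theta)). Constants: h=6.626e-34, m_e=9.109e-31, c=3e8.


Compton wavelength: h/(m_e*c) = 2.4247e-12 m
d_lambda = 2.4247e-12 * (1 - cos(131.2 deg))
= 2.4247e-12 * 1.658689
= 4.0218e-12 m = 0.004022 nm
lambda' = 0.019 + 0.004022
= 0.023022 nm

0.023022


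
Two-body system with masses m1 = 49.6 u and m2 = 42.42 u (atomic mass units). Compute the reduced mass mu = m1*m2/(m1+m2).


mu = m1 * m2 / (m1 + m2)
= 49.6 * 42.42 / (49.6 + 42.42)
= 2104.032 / 92.02
= 22.8649 u

22.8649


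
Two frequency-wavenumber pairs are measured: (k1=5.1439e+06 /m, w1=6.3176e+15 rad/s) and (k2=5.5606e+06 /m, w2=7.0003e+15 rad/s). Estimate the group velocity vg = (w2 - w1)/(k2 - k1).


vg = (w2 - w1) / (k2 - k1)
= (7.0003e+15 - 6.3176e+15) / (5.5606e+06 - 5.1439e+06)
= 6.8270e+14 / 4.1670e+05
= 1.6383e+09 m/s

1.6383e+09


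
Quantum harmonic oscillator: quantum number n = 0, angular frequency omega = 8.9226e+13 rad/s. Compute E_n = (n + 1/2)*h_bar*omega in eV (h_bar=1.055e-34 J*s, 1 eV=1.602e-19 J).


E = (n + 1/2) * h_bar * omega
= (0 + 0.5) * 1.055e-34 * 8.9226e+13
= 0.5 * 9.4133e-21
= 4.7067e-21 J
= 0.0294 eV

0.0294


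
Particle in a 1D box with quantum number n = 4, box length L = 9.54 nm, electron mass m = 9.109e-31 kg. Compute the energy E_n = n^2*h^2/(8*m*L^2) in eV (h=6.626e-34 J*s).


E = n^2 * h^2 / (8 * m * L^2)
= 4^2 * (6.626e-34)^2 / (8 * 9.109e-31 * (9.54e-9)^2)
= 16 * 4.3904e-67 / (8 * 9.109e-31 * 9.1012e-17)
= 1.0592e-20 J
= 0.0661 eV

0.0661


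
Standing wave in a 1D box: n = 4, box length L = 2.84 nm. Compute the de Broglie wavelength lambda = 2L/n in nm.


lambda = 2L / n
= 2 * 2.84 / 4
= 5.68 / 4
= 1.42 nm

1.42


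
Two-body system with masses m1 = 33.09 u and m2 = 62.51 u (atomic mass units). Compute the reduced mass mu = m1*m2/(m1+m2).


mu = m1 * m2 / (m1 + m2)
= 33.09 * 62.51 / (33.09 + 62.51)
= 2068.4559 / 95.6
= 21.6366 u

21.6366


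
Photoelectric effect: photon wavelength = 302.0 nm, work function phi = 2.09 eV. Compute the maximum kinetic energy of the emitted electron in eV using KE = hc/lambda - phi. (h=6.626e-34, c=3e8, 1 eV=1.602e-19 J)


E_photon = hc / lambda
= (6.626e-34)(3e8) / (302.0e-9)
= 6.5821e-19 J
= 4.1087 eV
KE = E_photon - phi
= 4.1087 - 2.09
= 2.0187 eV

2.0187


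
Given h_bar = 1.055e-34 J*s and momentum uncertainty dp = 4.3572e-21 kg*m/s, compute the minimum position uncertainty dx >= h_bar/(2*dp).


dx = h_bar / (2 * dp)
= 1.055e-34 / (2 * 4.3572e-21)
= 1.055e-34 / 8.7144e-21
= 1.2106e-14 m

1.2106e-14


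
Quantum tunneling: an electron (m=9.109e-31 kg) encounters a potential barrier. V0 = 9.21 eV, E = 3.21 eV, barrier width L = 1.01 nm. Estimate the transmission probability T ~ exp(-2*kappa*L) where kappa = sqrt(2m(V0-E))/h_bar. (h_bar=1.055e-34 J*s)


V0 - E = 6.0 eV = 9.6120e-19 J
kappa = sqrt(2 * m * (V0-E)) / h_bar
= sqrt(2 * 9.109e-31 * 9.6120e-19) / 1.055e-34
= 1.2543e+10 /m
2*kappa*L = 2 * 1.2543e+10 * 1.01e-9
= 25.3371
T = exp(-25.3371) = 9.914177e-12

9.914177e-12


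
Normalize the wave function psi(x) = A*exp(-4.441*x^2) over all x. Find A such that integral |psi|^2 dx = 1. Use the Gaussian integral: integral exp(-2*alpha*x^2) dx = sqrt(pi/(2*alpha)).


integral |psi|^2 dx = A^2 * sqrt(pi/(2*alpha)) = 1
A^2 = sqrt(2*alpha/pi)
= sqrt(2 * 4.441 / pi)
= 1.681436
A = sqrt(1.681436)
= 1.2967

1.2967


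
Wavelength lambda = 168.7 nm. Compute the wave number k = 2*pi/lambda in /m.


k = 2 * pi / lambda
= 6.2832 / (168.7e-9)
= 6.2832 / 1.6870e-07
= 3.7245e+07 /m

3.7245e+07


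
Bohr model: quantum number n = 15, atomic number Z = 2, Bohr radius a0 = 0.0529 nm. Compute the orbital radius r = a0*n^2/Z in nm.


r = a0 * n^2 / Z
= 0.0529 * 15^2 / 2
= 0.0529 * 225 / 2
= 5.9512 nm

5.9512


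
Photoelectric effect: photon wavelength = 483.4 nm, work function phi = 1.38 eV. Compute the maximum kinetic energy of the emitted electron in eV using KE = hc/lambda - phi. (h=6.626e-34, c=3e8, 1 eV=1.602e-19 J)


E_photon = hc / lambda
= (6.626e-34)(3e8) / (483.4e-9)
= 4.1121e-19 J
= 2.5669 eV
KE = E_photon - phi
= 2.5669 - 1.38
= 1.1869 eV

1.1869


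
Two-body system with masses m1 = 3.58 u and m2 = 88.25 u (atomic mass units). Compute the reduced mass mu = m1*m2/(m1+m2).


mu = m1 * m2 / (m1 + m2)
= 3.58 * 88.25 / (3.58 + 88.25)
= 315.935 / 91.83
= 3.4404 u

3.4404


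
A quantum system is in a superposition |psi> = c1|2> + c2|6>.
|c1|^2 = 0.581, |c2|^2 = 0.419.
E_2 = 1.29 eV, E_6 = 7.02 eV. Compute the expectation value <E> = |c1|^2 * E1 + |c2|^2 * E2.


<E> = |c1|^2 * E1 + |c2|^2 * E2
= 0.581 * 1.29 + 0.419 * 7.02
= 0.7495 + 2.9414
= 3.6909 eV

3.6909


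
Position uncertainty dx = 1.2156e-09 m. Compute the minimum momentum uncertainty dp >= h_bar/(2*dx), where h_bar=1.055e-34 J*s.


dp = h_bar / (2 * dx)
= 1.055e-34 / (2 * 1.2156e-09)
= 1.055e-34 / 2.4312e-09
= 4.3394e-26 kg*m/s

4.3394e-26


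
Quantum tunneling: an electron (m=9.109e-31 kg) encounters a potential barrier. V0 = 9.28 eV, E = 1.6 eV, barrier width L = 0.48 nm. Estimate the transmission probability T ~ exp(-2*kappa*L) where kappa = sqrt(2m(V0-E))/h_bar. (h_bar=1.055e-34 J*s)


V0 - E = 7.68 eV = 1.2303e-18 J
kappa = sqrt(2 * m * (V0-E)) / h_bar
= sqrt(2 * 9.109e-31 * 1.2303e-18) / 1.055e-34
= 1.4191e+10 /m
2*kappa*L = 2 * 1.4191e+10 * 0.48e-9
= 13.6233
T = exp(-13.6233) = 1.211976e-06

1.211976e-06


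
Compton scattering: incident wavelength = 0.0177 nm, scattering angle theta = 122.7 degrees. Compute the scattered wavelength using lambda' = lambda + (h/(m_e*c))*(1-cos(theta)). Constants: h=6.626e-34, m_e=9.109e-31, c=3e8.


Compton wavelength: h/(m_e*c) = 2.4247e-12 m
d_lambda = 2.4247e-12 * (1 - cos(122.7 deg))
= 2.4247e-12 * 1.54024
= 3.7346e-12 m = 0.003735 nm
lambda' = 0.0177 + 0.003735
= 0.021435 nm

0.021435


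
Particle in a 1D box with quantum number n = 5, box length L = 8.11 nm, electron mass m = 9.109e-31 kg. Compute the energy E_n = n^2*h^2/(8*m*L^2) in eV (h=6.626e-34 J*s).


E = n^2 * h^2 / (8 * m * L^2)
= 5^2 * (6.626e-34)^2 / (8 * 9.109e-31 * (8.11e-9)^2)
= 25 * 4.3904e-67 / (8 * 9.109e-31 * 6.5772e-17)
= 2.2900e-20 J
= 0.1429 eV

0.1429


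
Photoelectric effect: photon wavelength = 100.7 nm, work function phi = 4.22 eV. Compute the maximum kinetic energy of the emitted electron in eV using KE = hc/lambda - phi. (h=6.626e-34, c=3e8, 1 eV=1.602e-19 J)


E_photon = hc / lambda
= (6.626e-34)(3e8) / (100.7e-9)
= 1.9740e-18 J
= 12.322 eV
KE = E_photon - phi
= 12.322 - 4.22
= 8.102 eV

8.102


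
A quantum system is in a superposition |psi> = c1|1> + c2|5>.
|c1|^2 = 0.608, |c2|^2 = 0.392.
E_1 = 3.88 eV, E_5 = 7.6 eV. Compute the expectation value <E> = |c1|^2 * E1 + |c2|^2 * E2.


<E> = |c1|^2 * E1 + |c2|^2 * E2
= 0.608 * 3.88 + 0.392 * 7.6
= 2.359 + 2.9792
= 5.3382 eV

5.3382


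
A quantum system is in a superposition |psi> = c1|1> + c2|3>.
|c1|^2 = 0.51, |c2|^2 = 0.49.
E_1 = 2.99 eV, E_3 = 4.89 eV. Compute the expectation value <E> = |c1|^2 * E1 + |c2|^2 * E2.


<E> = |c1|^2 * E1 + |c2|^2 * E2
= 0.51 * 2.99 + 0.49 * 4.89
= 1.5249 + 2.3961
= 3.921 eV

3.921


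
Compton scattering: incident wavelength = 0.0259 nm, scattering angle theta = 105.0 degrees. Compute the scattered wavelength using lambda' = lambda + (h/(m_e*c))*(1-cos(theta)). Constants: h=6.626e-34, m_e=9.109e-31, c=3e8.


Compton wavelength: h/(m_e*c) = 2.4247e-12 m
d_lambda = 2.4247e-12 * (1 - cos(105.0 deg))
= 2.4247e-12 * 1.258819
= 3.0523e-12 m = 0.003052 nm
lambda' = 0.0259 + 0.003052
= 0.028952 nm

0.028952
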